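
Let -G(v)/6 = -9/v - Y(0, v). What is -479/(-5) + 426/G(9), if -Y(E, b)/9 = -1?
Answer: 1029/10 ≈ 102.90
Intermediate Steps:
Y(E, b) = 9 (Y(E, b) = -9*(-1) = 9)
G(v) = 54 + 54/v (G(v) = -6*(-9/v - 1*9) = -6*(-9/v - 9) = -6*(-9 - 9/v) = 54 + 54/v)
-479/(-5) + 426/G(9) = -479/(-5) + 426/(54 + 54/9) = -479*(-⅕) + 426/(54 + 54*(⅑)) = 479/5 + 426/(54 + 6) = 479/5 + 426/60 = 479/5 + 426*(1/60) = 479/5 + 71/10 = 1029/10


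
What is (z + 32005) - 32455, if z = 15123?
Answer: 14673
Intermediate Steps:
(z + 32005) - 32455 = (15123 + 32005) - 32455 = 47128 - 32455 = 14673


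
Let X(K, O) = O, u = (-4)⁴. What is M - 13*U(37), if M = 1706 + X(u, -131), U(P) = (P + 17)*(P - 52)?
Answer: 12105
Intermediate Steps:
u = 256
U(P) = (-52 + P)*(17 + P) (U(P) = (17 + P)*(-52 + P) = (-52 + P)*(17 + P))
M = 1575 (M = 1706 - 131 = 1575)
M - 13*U(37) = 1575 - 13*(-884 + 37² - 35*37) = 1575 - 13*(-884 + 1369 - 1295) = 1575 - 13*(-810) = 1575 + 10530 = 12105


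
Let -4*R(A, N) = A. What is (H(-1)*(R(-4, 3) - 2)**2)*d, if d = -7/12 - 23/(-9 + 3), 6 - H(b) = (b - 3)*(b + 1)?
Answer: 39/2 ≈ 19.500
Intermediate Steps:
R(A, N) = -A/4
H(b) = 6 - (1 + b)*(-3 + b) (H(b) = 6 - (b - 3)*(b + 1) = 6 - (-3 + b)*(1 + b) = 6 - (1 + b)*(-3 + b))
d = 13/4 (d = -7*1/12 - 23/(-6) = -7/12 - 23*(-1/6) = -7/12 + 23/6 = 13/4 ≈ 3.2500)
(H(-1)*(R(-4, 3) - 2)**2)*d = ((9 - 1*(-1)**2 + 2*(-1))*(-1/4*(-4) - 2)**2)*(13/4) = ((9 - 1*1 - 2)*(1 - 2)**2)*(13/4) = ((9 - 1 - 2)*(-1)**2)*(13/4) = (6*1)*(13/4) = 6*(13/4) = 39/2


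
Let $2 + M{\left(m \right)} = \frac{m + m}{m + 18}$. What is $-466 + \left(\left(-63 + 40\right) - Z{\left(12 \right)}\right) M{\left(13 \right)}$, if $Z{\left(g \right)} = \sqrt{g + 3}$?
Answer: $- \frac{13618}{31} + \frac{36 \sqrt{15}}{31} \approx -434.79$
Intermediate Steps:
$Z{\left(g \right)} = \sqrt{3 + g}$
$M{\left(m \right)} = -2 + \frac{2 m}{18 + m}$ ($M{\left(m \right)} = -2 + \frac{m + m}{m + 18} = -2 + \frac{2 m}{18 + m}$)
$-466 + \left(\left(-63 + 40\right) - Z{\left(12 \right)}\right) M{\left(13 \right)} = -466 + \left(\left(-63 + 40\right) - \sqrt{3 + 12}\right) \left(- \frac{36}{18 + 13}\right) = -466 + \left(-23 - \sqrt{15}\right) \left(- \frac{36}{31}\right) = -466 + \left(\frac{828}{31} + \frac{36 \sqrt{15}}{31}\right) = - \frac{13618}{31} + \frac{36 \sqrt{15}}{31}$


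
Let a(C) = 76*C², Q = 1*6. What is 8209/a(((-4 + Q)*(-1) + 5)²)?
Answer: 8209/6156 ≈ 1.3335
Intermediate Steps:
Q = 6
8209/a(((-4 + Q)*(-1) + 5)²) = 8209/((76*(((-4 + 6)*(-1) + 5)²)²)) = 8209/((76*((2*(-1) + 5)²)²)) = 8209/((76*((-2 + 5)²)²)) = 8209/((76*(3²)²)) = 8209/((76*9²)) = 8209/((76*81)) = 8209/6156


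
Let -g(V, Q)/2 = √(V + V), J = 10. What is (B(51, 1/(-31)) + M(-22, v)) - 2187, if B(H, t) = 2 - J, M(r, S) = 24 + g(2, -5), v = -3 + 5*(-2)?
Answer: -2175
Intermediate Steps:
g(V, Q) = -2*√2*√V (g(V, Q) = -2*√(V + V) = -2*√2*√V)
v = -13 (v = -3 - 10 = -13)
M(r, S) = 20 (M(r, S) = 24 - 2*√2*√2 = 24 - 4 = 20)
B(H, t) = -8 (B(H, t) = 2 - 1*10 = 2 - 10 = -8)
(B(51, 1/(-31)) + M(-22, v)) - 2187 = (-8 + 20) - 2187 = 12 - 2187 = -2175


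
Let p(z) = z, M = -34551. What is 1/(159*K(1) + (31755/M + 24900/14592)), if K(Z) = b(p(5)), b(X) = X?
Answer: 14004672/11144740655 ≈ 0.0012566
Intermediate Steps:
K(Z) = 5
1/(159*K(1) + (31755/M + 24900/14592)) = 1/(159*5 + (31755/(-34551) + 24900/14592)) = 1/(795 + (31755*(-1/34551) + 24900*(1/14592))) = 1/(795 + (-10585/11517 + 2075/1216)) = 1/(795 + 11026415/14004672) = 1/(11144740655/14004672) = 14004672/11144740655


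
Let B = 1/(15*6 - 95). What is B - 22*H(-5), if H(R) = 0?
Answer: -⅕ ≈ -0.20000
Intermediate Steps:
B = -⅕ (B = 1/(90 - 95) = 1/(-5) = -⅕ ≈ -0.20000)
B - 22*H(-5) = -⅕ - 22*0 = -⅕ + 0 = -⅕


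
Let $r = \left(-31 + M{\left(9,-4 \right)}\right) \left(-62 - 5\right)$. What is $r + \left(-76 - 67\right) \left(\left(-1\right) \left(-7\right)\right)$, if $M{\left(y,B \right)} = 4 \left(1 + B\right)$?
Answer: $1880$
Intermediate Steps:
$M{\left(y,B \right)} = 4 + 4 B$
$r = 2881$ ($r = \left(-31 + \left(4 + 4 \left(-4\right)\right)\right) \left(-62 - 5\right) = \left(-31 + \left(4 - 16\right)\right) \left(-67\right) = \left(-31 - 12\right) \left(-67\right) = \left(-43\right) \left(-67\right) = 2881$)
$r + \left(-76 - 67\right) \left(\left(-1\right) \left(-7\right)\right) = 2881 + \left(-76 - 67\right) \left(\left(-1\right) \left(-7\right)\right) = 2881 - 1001 = 1880$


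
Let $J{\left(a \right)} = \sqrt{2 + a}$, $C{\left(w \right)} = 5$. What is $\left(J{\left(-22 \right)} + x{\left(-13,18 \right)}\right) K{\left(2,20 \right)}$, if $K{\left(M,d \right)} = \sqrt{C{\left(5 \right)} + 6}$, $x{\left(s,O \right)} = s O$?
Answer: $2 \sqrt{11} \left(-117 + i \sqrt{5}\right) \approx -776.09 + 14.832 i$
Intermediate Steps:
$x{\left(s,O \right)} = O s$
$K{\left(M,d \right)} = \sqrt{11}$ ($K{\left(M,d \right)} = \sqrt{5 + 6} = \sqrt{11}$)
$\left(J{\left(-22 \right)} + x{\left(-13,18 \right)}\right) K{\left(2,20 \right)} = \left(\sqrt{2 - 22} + 18 \left(-13\right)\right) \sqrt{11} = \left(\sqrt{-20} - 234\right) \sqrt{11} = \left(2 i \sqrt{5} - 234\right) \sqrt{11} = \left(-234 + 2 i \sqrt{5}\right) \sqrt{11} = \sqrt{11} \left(-234 + 2 i \sqrt{5}\right)$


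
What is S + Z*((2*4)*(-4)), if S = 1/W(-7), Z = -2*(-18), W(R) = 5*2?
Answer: -11519/10 ≈ -1151.9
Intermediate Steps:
W(R) = 10
Z = 36
S = ⅒ (S = 1/10 = ⅒ ≈ 0.10000)
S + Z*((2*4)*(-4)) = ⅒ + 36*((2*4)*(-4)) = ⅒ + 36*(8*(-4)) = ⅒ + 36*(-32) = ⅒ - 1152 = -11519/10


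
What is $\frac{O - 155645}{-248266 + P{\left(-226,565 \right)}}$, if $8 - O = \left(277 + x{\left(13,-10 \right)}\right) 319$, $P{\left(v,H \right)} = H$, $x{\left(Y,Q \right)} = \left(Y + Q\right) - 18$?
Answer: $\frac{239215}{247701} \approx 0.96574$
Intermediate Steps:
$x{\left(Y,Q \right)} = -18 + Q + Y$ ($x{\left(Y,Q \right)} = \left(Q + Y\right) - 18 = -18 + Q + Y$)
$O = -83570$ ($O = 8 - \left(277 - 15\right) 319 = 8 - 262 \cdot 319 = 8 - 83578 = -83570$)
$\frac{O - 155645}{-248266 + P{\left(-226,565 \right)}} = \frac{-83570 - 155645}{-248266 + 565} = - \frac{239215}{-247701} = \left(-239215\right) \left(- \frac{1}{247701}\right) = \frac{239215}{247701}$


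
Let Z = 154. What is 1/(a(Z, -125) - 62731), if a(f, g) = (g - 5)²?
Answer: -1/45831 ≈ -2.1819e-5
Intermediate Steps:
a(f, g) = (-5 + g)²
1/(a(Z, -125) - 62731) = 1/((-5 - 125)² - 62731) = 1/((-130)² - 62731) = 1/(16900 - 62731) = 1/(-45831) = -1/45831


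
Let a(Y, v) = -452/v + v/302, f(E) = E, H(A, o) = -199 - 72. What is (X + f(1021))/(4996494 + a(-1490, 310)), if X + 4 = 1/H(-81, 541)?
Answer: 6450558430/31691534563599 ≈ 0.00020354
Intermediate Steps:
H(A, o) = -271
a(Y, v) = -452/v + v/302 (a(Y, v) = -452/v + v*(1/302) = -452/v + v/302)
X = -1085/271 (X = -4 + 1/(-271) = -4 - 1/271 = -1085/271 ≈ -4.0037)
(X + f(1021))/(4996494 + a(-1490, 310)) = (-1085/271 + 1021)/(4996494 + (-452/310 + (1/302)*310)) = 275606/(271*(4996494 + (-452*1/310 + 155/151))) = 275606/(271*(4996494 + (-226/155 + 155/151))) = 275606/(271*(4996494 - 10101/23405)) = 275606/(271*(116942931969/23405)) = (275606/271)*(23405/116942931969) = 6450558430/31691534563599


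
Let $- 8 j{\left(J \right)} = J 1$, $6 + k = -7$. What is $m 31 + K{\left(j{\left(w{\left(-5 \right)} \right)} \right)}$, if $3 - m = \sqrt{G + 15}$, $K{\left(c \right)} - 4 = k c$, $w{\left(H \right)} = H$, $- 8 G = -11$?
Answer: $\frac{711}{8} - \frac{31 \sqrt{262}}{4} \approx -36.57$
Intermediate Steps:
$k = -13$ ($k = -6 - 7 = -13$)
$G = \frac{11}{8}$ ($G = \left(- \frac{1}{8}\right) \left(-11\right) = \frac{11}{8} \approx 1.375$)
$j{\left(J \right)} = - \frac{J}{8}$ ($j{\left(J \right)} = - \frac{J 1}{8} = - \frac{J}{8}$)
$K{\left(c \right)} = 4 - 13 c$
$m = 3 - \frac{\sqrt{262}}{4}$ ($m = 3 - \sqrt{\frac{11}{8} + 15} = 3 - \sqrt{\frac{131}{8}} = 3 - \frac{\sqrt{262}}{4} \approx -1.0466$)
$m 31 + K{\left(j{\left(w{\left(-5 \right)} \right)} \right)} = \left(3 - \frac{\sqrt{262}}{4}\right) 31 + \left(4 - 13 \left(\left(- \frac{1}{8}\right) \left(-5\right)\right)\right) = \left(93 - \frac{31 \sqrt{262}}{4}\right) + \left(4 - \frac{65}{8}\right) = \left(93 - \frac{31 \sqrt{262}}{4}\right) - \frac{33}{8} = \frac{711}{8} - \frac{31 \sqrt{262}}{4}$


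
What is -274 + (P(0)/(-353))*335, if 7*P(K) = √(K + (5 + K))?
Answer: -274 - 335*√5/2471 ≈ -274.30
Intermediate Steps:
P(K) = √(5 + 2*K)/7 (P(K) = √(K + (5 + K))/7 = √(5 + 2*K)/7)
-274 + (P(0)/(-353))*335 = -274 + ((√(5 + 2*0)/7)/(-353))*335 = -274 + ((√(5 + 0)/7)*(-1/353))*335 = -274 + ((√5/7)*(-1/353))*335 = -274 - √5/2471*335 = -274 - 335*√5/2471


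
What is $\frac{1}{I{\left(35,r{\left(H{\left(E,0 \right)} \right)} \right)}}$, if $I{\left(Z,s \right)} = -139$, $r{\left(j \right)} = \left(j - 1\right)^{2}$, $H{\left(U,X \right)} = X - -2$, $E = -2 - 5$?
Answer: $- \frac{1}{139} \approx -0.0071942$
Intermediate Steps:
$E = -7$
$H{\left(U,X \right)} = 2 + X$ ($H{\left(U,X \right)} = X + 2 = 2 + X$)
$r{\left(j \right)} = \left(-1 + j\right)^{2}$
$\frac{1}{I{\left(35,r{\left(H{\left(E,0 \right)} \right)} \right)}} = \frac{1}{-139} = - \frac{1}{139}$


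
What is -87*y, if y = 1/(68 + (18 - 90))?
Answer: 87/4 ≈ 21.750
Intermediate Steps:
y = -1/4 (y = 1/(68 - 72) = 1/(-4) = -1/4 ≈ -0.25000)
-87*y = -87*(-1/4) = 87/4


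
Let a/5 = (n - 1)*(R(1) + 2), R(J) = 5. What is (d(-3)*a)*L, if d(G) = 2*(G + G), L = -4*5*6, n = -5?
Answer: -302400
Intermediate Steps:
L = -120 (L = -20*6 = -120)
d(G) = 4*G (d(G) = 2*(2*G) = 4*G)
a = -210 (a = 5*((-5 - 1)*(5 + 2)) = 5*(-6*7) = 5*(-42) = -210)
(d(-3)*a)*L = ((4*(-3))*(-210))*(-120) = -12*(-210)*(-120) = 2520*(-120) = -302400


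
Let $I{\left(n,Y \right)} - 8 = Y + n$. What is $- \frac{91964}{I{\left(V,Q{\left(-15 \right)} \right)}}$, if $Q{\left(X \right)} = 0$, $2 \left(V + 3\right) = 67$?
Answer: $- \frac{183928}{77} \approx -2388.7$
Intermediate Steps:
$V = \frac{61}{2}$ ($V = -3 + \frac{1}{2} \cdot 67 = -3 + \frac{67}{2} = \frac{61}{2} \approx 30.5$)
$I{\left(n,Y \right)} = 8 + Y + n$ ($I{\left(n,Y \right)} = 8 + \left(Y + n\right) = 8 + Y + n$)
$- \frac{91964}{I{\left(V,Q{\left(-15 \right)} \right)}} = - \frac{91964}{8 + 0 + \frac{61}{2}} = - \frac{91964}{\frac{77}{2}} = \left(-91964\right) \frac{2}{77} = - \frac{183928}{77}$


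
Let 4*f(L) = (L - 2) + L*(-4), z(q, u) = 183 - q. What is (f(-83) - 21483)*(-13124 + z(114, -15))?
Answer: 1118617675/4 ≈ 2.7965e+8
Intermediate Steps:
f(L) = -1/2 - 3*L/4 (f(L) = ((L - 2) + L*(-4))/4 = ((-2 + L) - 4*L)/4 = (-2 - 3*L)/4 = -1/2 - 3*L/4)
(f(-83) - 21483)*(-13124 + z(114, -15)) = ((-1/2 - 3/4*(-83)) - 21483)*(-13124 + (183 - 1*114)) = ((-1/2 + 249/4) - 21483)*(-13124 + (183 - 114)) = (247/4 - 21483)*(-13124 + 69) = -85685/4*(-13055) = 1118617675/4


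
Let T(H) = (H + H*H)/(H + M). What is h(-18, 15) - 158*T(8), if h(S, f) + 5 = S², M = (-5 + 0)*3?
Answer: 13609/7 ≈ 1944.1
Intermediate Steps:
M = -15 (M = -5*3 = -15)
h(S, f) = -5 + S²
T(H) = (H + H²)/(-15 + H) (T(H) = (H + H*H)/(H - 15) = (H + H²)/(-15 + H))
h(-18, 15) - 158*T(8) = (-5 + (-18)²) - 1264*(1 + 8)/(-15 + 8) = (-5 + 324) - 1264*9/(-7) = 319 - 1264*(-1)*9/7 = 319 - 158*(-72/7) = 319 + 11376/7 = 13609/7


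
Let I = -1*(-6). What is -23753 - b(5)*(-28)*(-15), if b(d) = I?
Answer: -26273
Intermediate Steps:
I = 6
b(d) = 6
-23753 - b(5)*(-28)*(-15) = -23753 - 6*(-28)*(-15) = -23753 - (-168)*(-15) = -23753 - 1*2520 = -23753 - 2520 = -26273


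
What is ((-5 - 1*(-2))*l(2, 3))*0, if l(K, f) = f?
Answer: 0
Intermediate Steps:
((-5 - 1*(-2))*l(2, 3))*0 = ((-5 - 1*(-2))*3)*0 = ((-5 + 2)*3)*0 = -3*3*0 = -9*0 = 0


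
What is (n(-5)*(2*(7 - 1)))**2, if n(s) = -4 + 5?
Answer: 144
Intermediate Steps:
n(s) = 1
(n(-5)*(2*(7 - 1)))**2 = (1*(2*(7 - 1)))**2 = (1*(2*6))**2 = (1*12)**2 = 12**2 = 144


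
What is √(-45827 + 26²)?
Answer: I*√45151 ≈ 212.49*I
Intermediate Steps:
√(-45827 + 26²) = √(-45827 + 676) = √(-45151) = I*√45151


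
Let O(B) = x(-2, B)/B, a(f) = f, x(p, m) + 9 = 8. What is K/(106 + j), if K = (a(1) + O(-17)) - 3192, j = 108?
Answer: -27123/1819 ≈ -14.911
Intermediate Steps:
x(p, m) = -1 (x(p, m) = -9 + 8 = -1)
O(B) = -1/B
K = -54246/17 (K = (1 - 1/(-17)) - 3192 = (1 - 1*(-1/17)) - 3192 = (1 + 1/17) - 3192 = 18/17 - 3192 = -54246/17 ≈ -3190.9)
K/(106 + j) = -54246/(17*(106 + 108)) = -54246/17/214 = -54246/17*1/214 = -27123/1819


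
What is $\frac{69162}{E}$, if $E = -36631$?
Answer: $- \frac{69162}{36631} \approx -1.8881$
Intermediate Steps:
$\frac{69162}{E} = \frac{69162}{-36631} = 69162 \left(- \frac{1}{36631}\right) = - \frac{69162}{36631}$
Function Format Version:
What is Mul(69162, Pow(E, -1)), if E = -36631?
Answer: Rational(-69162, 36631) ≈ -1.8881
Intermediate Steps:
Mul(69162, Pow(E, -1)) = Mul(69162, Pow(-36631, -1)) = Mul(69162, Rational(-1, 36631)) = Rational(-69162, 36631)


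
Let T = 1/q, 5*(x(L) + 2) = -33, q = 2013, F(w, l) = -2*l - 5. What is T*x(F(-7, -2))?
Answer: -43/10065 ≈ -0.0042722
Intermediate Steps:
F(w, l) = -5 - 2*l
x(L) = -43/5 (x(L) = -2 + (⅕)*(-33) = -2 - 33/5 = -43/5)
T = 1/2013 ≈ 0.00049677
T*x(F(-7, -2)) = (1/2013)*(-43/5) = -43/10065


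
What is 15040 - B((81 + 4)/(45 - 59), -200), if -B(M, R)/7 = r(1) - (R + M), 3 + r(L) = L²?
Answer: 32937/2 ≈ 16469.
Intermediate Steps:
r(L) = -3 + L²
B(M, R) = 14 + 7*M + 7*R (B(M, R) = -7*((-3 + 1²) - (R + M)) = -7*((-3 + 1) - (M + R)) = -7*(-2 + (-M - R)) = -7*(-2 - M - R) = 14 + 7*M + 7*R)
15040 - B((81 + 4)/(45 - 59), -200) = 15040 - (14 + 7*((81 + 4)/(45 - 59)) + 7*(-200)) = 15040 - (14 + 7*(85/(-14)) - 1400) = 15040 - (14 + 7*(85*(-1/14)) - 1400) = 15040 - (14 + 7*(-85/14) - 1400) = 15040 - (14 - 85/2 - 1400) = 15040 - 1*(-2857/2) = 15040 + 2857/2 = 32937/2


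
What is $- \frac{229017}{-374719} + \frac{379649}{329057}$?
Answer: $\frac{217621340600}{123303909983} \approx 1.7649$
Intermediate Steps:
$- \frac{229017}{-374719} + \frac{379649}{329057} = \left(-229017\right) \left(- \frac{1}{374719}\right) + 379649 \cdot \frac{1}{329057} = \frac{229017}{374719} + \frac{379649}{329057} = \frac{217621340600}{123303909983}$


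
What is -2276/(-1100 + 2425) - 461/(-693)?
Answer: -966443/918225 ≈ -1.0525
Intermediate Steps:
-2276/(-1100 + 2425) - 461/(-693) = -2276/1325 - 461*(-1/693) = -2276*1/1325 + 461/693 = -2276/1325 + 461/693 = -966443/918225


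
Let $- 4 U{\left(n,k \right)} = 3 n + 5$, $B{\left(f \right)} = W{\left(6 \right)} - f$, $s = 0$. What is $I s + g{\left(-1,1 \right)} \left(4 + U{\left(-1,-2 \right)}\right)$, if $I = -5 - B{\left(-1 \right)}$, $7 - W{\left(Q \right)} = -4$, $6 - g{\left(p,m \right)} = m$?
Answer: $\frac{35}{2} \approx 17.5$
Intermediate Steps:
$g{\left(p,m \right)} = 6 - m$
$W{\left(Q \right)} = 11$ ($W{\left(Q \right)} = 7 - -4 = 7 + 4 = 11$)
$B{\left(f \right)} = 11 - f$
$I = -17$ ($I = -5 - \left(11 - -1\right) = -5 - \left(11 + 1\right) = -5 - 12 = -17$)
$U{\left(n,k \right)} = - \frac{5}{4} - \frac{3 n}{4}$ ($U{\left(n,k \right)} = - \frac{3 n + 5}{4} = - \frac{5 + 3 n}{4} = - \frac{5}{4} - \frac{3 n}{4}$)
$I s + g{\left(-1,1 \right)} \left(4 + U{\left(-1,-2 \right)}\right) = \left(-17\right) 0 + \left(6 - 1\right) \left(4 - \frac{1}{2}\right) = 0 + \left(6 - 1\right) \left(4 + \left(- \frac{5}{4} + \frac{3}{4}\right)\right) = 0 + 5 \left(4 - \frac{1}{2}\right) = 0 + 5 \cdot \frac{7}{2} = 0 + \frac{35}{2} = \frac{35}{2}$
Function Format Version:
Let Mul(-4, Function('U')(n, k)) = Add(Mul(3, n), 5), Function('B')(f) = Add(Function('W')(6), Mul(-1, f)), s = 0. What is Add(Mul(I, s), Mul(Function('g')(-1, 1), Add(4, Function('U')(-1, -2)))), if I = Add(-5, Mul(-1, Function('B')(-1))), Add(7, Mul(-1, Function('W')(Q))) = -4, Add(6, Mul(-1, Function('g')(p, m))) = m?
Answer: Rational(35, 2) ≈ 17.500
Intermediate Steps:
Function('g')(p, m) = Add(6, Mul(-1, m))
Function('W')(Q) = 11 (Function('W')(Q) = Add(7, Mul(-1, -4)) = Add(7, 4) = 11)
Function('B')(f) = Add(11, Mul(-1, f))
I = -17 (I = Add(-5, Mul(-1, Add(11, Mul(-1, -1)))) = Add(-5, Mul(-1, Add(11, 1))) = Add(-5, Mul(-1, 12)) = Add(-5, -12) = -17)
Function('U')(n, k) = Add(Rational(-5, 4), Mul(Rational(-3, 4), n)) (Function('U')(n, k) = Mul(Rational(-1, 4), Add(Mul(3, n), 5)) = Mul(Rational(-1, 4), Add(5, Mul(3, n))) = Add(Rational(-5, 4), Mul(Rational(-3, 4), n)))
Add(Mul(I, s), Mul(Function('g')(-1, 1), Add(4, Function('U')(-1, -2)))) = Add(Mul(-17, 0), Mul(Add(6, Mul(-1, 1)), Add(4, Add(Rational(-5, 4), Mul(Rational(-3, 4), -1))))) = Add(0, Mul(Add(6, -1), Add(4, Add(Rational(-5, 4), Rational(3, 4))))) = Add(0, Mul(5, Add(4, Rational(-1, 2)))) = Add(0, Mul(5, Rational(7, 2))) = Add(0, Rational(35, 2)) = Rational(35, 2)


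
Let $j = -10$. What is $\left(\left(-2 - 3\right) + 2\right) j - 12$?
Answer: $18$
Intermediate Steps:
$\left(\left(-2 - 3\right) + 2\right) j - 12 = \left(\left(-2 - 3\right) + 2\right) \left(-10\right) - 12 = \left(-5 + 2\right) \left(-10\right) - 12 = \left(-3\right) \left(-10\right) - 12 = 30 - 12 = 18$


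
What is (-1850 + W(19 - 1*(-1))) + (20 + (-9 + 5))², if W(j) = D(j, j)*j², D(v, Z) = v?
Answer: 6406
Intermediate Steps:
W(j) = j³ (W(j) = j*j² = j³)
(-1850 + W(19 - 1*(-1))) + (20 + (-9 + 5))² = (-1850 + (19 - 1*(-1))³) + (20 + (-9 + 5))² = (-1850 + (19 + 1)³) + (20 - 4)² = (-1850 + 20³) + 16² = (-1850 + 8000) + 256 = 6150 + 256 = 6406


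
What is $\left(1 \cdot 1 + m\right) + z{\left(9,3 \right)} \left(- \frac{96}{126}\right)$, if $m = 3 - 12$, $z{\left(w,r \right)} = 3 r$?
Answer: $- \frac{104}{7} \approx -14.857$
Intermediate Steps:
$m = -9$ ($m = 3 - 12 = -9$)
$\left(1 \cdot 1 + m\right) + z{\left(9,3 \right)} \left(- \frac{96}{126}\right) = \left(1 \cdot 1 - 9\right) + 3 \cdot 3 \left(- \frac{96}{126}\right) = \left(1 - 9\right) + 9 \left(\left(-96\right) \frac{1}{126}\right) = -8 + 9 \left(- \frac{16}{21}\right) = -8 - \frac{48}{7} = - \frac{104}{7}$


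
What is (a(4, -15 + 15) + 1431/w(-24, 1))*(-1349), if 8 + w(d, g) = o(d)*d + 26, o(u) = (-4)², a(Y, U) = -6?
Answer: 1630941/122 ≈ 13368.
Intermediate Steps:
o(u) = 16
w(d, g) = 18 + 16*d (w(d, g) = -8 + (16*d + 26) = -8 + (26 + 16*d) = 18 + 16*d)
(a(4, -15 + 15) + 1431/w(-24, 1))*(-1349) = (-6 + 1431/(18 + 16*(-24)))*(-1349) = (-6 + 1431/(18 - 384))*(-1349) = (-6 + 1431/(-366))*(-1349) = (-6 + 1431*(-1/366))*(-1349) = (-6 - 477/122)*(-1349) = -1209/122*(-1349) = 1630941/122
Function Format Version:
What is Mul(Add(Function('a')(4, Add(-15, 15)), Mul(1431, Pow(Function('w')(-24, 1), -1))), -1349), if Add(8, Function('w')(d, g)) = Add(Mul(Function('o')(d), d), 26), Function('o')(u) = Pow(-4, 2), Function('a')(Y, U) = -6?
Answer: Rational(1630941, 122) ≈ 13368.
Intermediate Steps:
Function('o')(u) = 16
Function('w')(d, g) = Add(18, Mul(16, d)) (Function('w')(d, g) = Add(-8, Add(Mul(16, d), 26)) = Add(-8, Add(26, Mul(16, d))) = Add(18, Mul(16, d)))
Mul(Add(Function('a')(4, Add(-15, 15)), Mul(1431, Pow(Function('w')(-24, 1), -1))), -1349) = Mul(Add(-6, Mul(1431, Pow(Add(18, Mul(16, -24)), -1))), -1349) = Mul(Add(-6, Mul(1431, Pow(Add(18, -384), -1))), -1349) = Mul(Add(-6, Mul(1431, Pow(-366, -1))), -1349) = Mul(Add(-6, Mul(1431, Rational(-1, 366))), -1349) = Mul(Add(-6, Rational(-477, 122)), -1349) = Mul(Rational(-1209, 122), -1349) = Rational(1630941, 122)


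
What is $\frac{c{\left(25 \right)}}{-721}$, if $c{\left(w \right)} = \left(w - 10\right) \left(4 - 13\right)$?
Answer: $\frac{135}{721} \approx 0.18724$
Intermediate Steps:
$c{\left(w \right)} = 90 - 9 w$ ($c{\left(w \right)} = \left(-10 + w\right) \left(-9\right) = 90 - 9 w$)
$\frac{c{\left(25 \right)}}{-721} = \frac{90 - 225}{-721} = \left(90 - 225\right) \left(- \frac{1}{721}\right) = \left(-135\right) \left(- \frac{1}{721}\right) = \frac{135}{721}$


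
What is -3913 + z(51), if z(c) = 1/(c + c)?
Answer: -399125/102 ≈ -3913.0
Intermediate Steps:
z(c) = 1/(2*c)
-3913 + z(51) = -3913 + (1/2)/51 = -3913 + (1/2)*(1/51) = -3913 + 1/102 = -399125/102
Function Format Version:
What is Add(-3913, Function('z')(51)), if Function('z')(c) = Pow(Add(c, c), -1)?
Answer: Rational(-399125, 102) ≈ -3913.0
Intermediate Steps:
Function('z')(c) = Mul(Rational(1, 2), Pow(c, -1)) (Function('z')(c) = Pow(Mul(2, c), -1) = Mul(Rational(1, 2), Pow(c, -1)))
Add(-3913, Function('z')(51)) = Add(-3913, Mul(Rational(1, 2), Pow(51, -1))) = Add(-3913, Mul(Rational(1, 2), Rational(1, 51))) = Add(-3913, Rational(1, 102)) = Rational(-399125, 102)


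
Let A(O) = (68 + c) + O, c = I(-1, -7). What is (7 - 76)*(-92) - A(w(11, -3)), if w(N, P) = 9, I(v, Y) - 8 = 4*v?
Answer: 6267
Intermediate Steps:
I(v, Y) = 8 + 4*v
c = 4 (c = 8 + 4*(-1) = 8 - 4 = 4)
A(O) = 72 + O (A(O) = (68 + 4) + O = 72 + O)
(7 - 76)*(-92) - A(w(11, -3)) = (7 - 76)*(-92) - (72 + 9) = -69*(-92) - 1*81 = 6348 - 81 = 6267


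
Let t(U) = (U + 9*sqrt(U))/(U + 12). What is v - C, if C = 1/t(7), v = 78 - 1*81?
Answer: -203/74 - 171*sqrt(7)/518 ≈ -3.6166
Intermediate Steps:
v = -3 (v = 78 - 81 = -3)
t(U) = (U + 9*sqrt(U))/(12 + U)
C = 1/(7/19 + 9*sqrt(7)/19) (C = 1/((7 + 9*sqrt(7))/(12 + 7)) = 1/((7 + 9*sqrt(7))/19) = 1/(7/19 + 9*sqrt(7)/19) ≈ 0.61665)
v - C = -3 - (-19/74 + 171*sqrt(7)/518) = -3 + (19/74 - 171*sqrt(7)/518) = -203/74 - 171*sqrt(7)/518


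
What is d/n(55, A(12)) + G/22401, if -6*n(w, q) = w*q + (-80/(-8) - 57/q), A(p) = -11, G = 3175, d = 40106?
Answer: 14828989199/36334422 ≈ 408.13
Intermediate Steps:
n(w, q) = -5/3 + 19/(2*q) - q*w/6 (n(w, q) = -(w*q + (-80/(-8) - 57/q))/6 = -(q*w + (-80*(-⅛) - 57/q))/6 = -(q*w + (10 - 57/q))/6 = -(10 - 57/q + q*w)/6 = -5/3 + 19/(2*q) - q*w/6)
d/n(55, A(12)) + G/22401 = 40106/(((⅙)*(57 - 1*(-11)*(10 - 11*55))/(-11))) + 3175/22401 = 40106/(((⅙)*(-1/11)*(57 - 1*(-11)*(10 - 605)))) + 3175*(1/22401) = 40106/(((⅙)*(-1/11)*(57 - 1*(-11)*(-595)))) + 3175/22401 = 40106/(((⅙)*(-1/11)*(57 - 6545))) + 3175/22401 = 40106/(((⅙)*(-1/11)*(-6488))) + 3175/22401 = 40106/(3244/33) + 3175/22401 = 40106*(33/3244) + 3175/22401 = 661749/1622 + 3175/22401 = 14828989199/36334422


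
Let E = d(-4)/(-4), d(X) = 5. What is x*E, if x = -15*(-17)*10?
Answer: -6375/2 ≈ -3187.5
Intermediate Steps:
x = 2550 (x = 255*10 = 2550)
E = -5/4 (E = 5/(-4) = 5*(-¼) = -5/4 ≈ -1.2500)
x*E = 2550*(-5/4) = -6375/2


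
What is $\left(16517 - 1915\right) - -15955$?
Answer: $30557$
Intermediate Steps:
$\left(16517 - 1915\right) - -15955 = 14602 + 15955 = 30557$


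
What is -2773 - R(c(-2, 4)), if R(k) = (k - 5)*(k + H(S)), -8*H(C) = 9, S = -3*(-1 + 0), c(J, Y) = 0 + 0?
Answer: -22229/8 ≈ -2778.6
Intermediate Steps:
c(J, Y) = 0
S = 3 (S = -3*(-1) = 3)
H(C) = -9/8 (H(C) = -1/8*9 = -9/8)
R(k) = (-5 + k)*(-9/8 + k) (R(k) = (k - 5)*(k - 9/8) = (-5 + k)*(-9/8 + k))
-2773 - R(c(-2, 4)) = -2773 - (45/8 + 0**2 - 49/8*0) = -2773 - (45/8 + 0 + 0) = -2773 - 1*45/8 = -2773 - 45/8 = -22229/8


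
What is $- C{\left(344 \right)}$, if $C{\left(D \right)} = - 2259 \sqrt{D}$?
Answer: $4518 \sqrt{86} \approx 41898.0$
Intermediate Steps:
$- C{\left(344 \right)} = - \left(-2259\right) \sqrt{344} = - \left(-2259\right) 2 \sqrt{86} = - \left(-4518\right) \sqrt{86} = 4518 \sqrt{86}$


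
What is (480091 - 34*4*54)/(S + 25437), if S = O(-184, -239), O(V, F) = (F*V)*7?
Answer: 472747/333269 ≈ 1.4185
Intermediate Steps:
O(V, F) = 7*F*V
S = 307832 (S = 7*(-239)*(-184) = 307832)
(480091 - 34*4*54)/(S + 25437) = (480091 - 34*4*54)/(307832 + 25437) = (480091 - 136*54)/333269 = (480091 - 7344)*(1/333269) = 472747*(1/333269) = 472747/333269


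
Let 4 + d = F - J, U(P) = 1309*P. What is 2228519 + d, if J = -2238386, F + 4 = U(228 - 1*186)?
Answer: 4521875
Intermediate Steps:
F = 54974 (F = -4 + 1309*(228 - 1*186) = -4 + 1309*(228 - 186) = -4 + 1309*42 = -4 + 54978 = 54974)
d = 2293356 (d = -4 + (54974 - 1*(-2238386)) = -4 + (54974 + 2238386) = -4 + 2293360 = 2293356)
2228519 + d = 2228519 + 2293356 = 4521875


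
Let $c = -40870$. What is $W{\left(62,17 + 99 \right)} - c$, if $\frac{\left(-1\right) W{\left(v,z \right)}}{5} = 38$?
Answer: $40680$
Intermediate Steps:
$W{\left(v,z \right)} = -190$ ($W{\left(v,z \right)} = \left(-5\right) 38 = -190$)
$W{\left(62,17 + 99 \right)} - c = -190 - -40870 = -190 + 40870 = 40680$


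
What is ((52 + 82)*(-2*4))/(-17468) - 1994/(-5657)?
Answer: 10223874/24704119 ≈ 0.41385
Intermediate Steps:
((52 + 82)*(-2*4))/(-17468) - 1994/(-5657) = (134*(-8))*(-1/17468) - 1994*(-1/5657) = -1072*(-1/17468) + 1994/5657 = 268/4367 + 1994/5657 = 10223874/24704119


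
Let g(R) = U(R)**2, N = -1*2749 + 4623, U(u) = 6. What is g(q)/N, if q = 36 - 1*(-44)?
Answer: 18/937 ≈ 0.019210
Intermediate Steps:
N = 1874 (N = -2749 + 4623 = 1874)
q = 80 (q = 36 + 44 = 80)
g(R) = 36 (g(R) = 6**2 = 36)
g(q)/N = 36/1874 = 36*(1/1874) = 18/937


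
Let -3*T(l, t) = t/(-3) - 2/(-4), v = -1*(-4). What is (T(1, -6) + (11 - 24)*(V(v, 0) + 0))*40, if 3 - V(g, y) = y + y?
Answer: -4780/3 ≈ -1593.3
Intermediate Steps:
v = 4
V(g, y) = 3 - 2*y (V(g, y) = 3 - (y + y) = 3 - 2*y)
T(l, t) = -⅙ + t/9 (T(l, t) = -(t/(-3) - 2/(-4))/3 = -(t*(-⅓) - 2*(-¼))/3 = -(-t/3 + ½)/3 = -(½ - t/3)/3 = -⅙ + t/9)
(T(1, -6) + (11 - 24)*(V(v, 0) + 0))*40 = ((-⅙ + (⅑)*(-6)) + (11 - 24)*((3 - 2*0) + 0))*40 = ((-⅙ - ⅔) - 13*((3 + 0) + 0))*40 = (-⅚ - 13*(3 + 0))*40 = (-⅚ - 13*3)*40 = (-⅚ - 39)*40 = -239/6*40 = -4780/3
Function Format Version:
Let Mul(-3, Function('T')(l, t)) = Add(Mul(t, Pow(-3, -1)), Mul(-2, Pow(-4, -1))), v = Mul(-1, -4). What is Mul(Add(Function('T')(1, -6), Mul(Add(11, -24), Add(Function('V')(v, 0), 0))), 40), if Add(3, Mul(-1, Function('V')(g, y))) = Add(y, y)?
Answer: Rational(-4780, 3) ≈ -1593.3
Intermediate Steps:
v = 4
Function('V')(g, y) = Add(3, Mul(-2, y)) (Function('V')(g, y) = Add(3, Mul(-1, Add(y, y))) = Add(3, Mul(-1, Mul(2, y))) = Add(3, Mul(-2, y)))
Function('T')(l, t) = Add(Rational(-1, 6), Mul(Rational(1, 9), t)) (Function('T')(l, t) = Mul(Rational(-1, 3), Add(Mul(t, Pow(-3, -1)), Mul(-2, Pow(-4, -1)))) = Mul(Rational(-1, 3), Add(Mul(t, Rational(-1, 3)), Mul(-2, Rational(-1, 4)))) = Mul(Rational(-1, 3), Add(Mul(Rational(-1, 3), t), Rational(1, 2))) = Mul(Rational(-1, 3), Add(Rational(1, 2), Mul(Rational(-1, 3), t))) = Add(Rational(-1, 6), Mul(Rational(1, 9), t)))
Mul(Add(Function('T')(1, -6), Mul(Add(11, -24), Add(Function('V')(v, 0), 0))), 40) = Mul(Add(Add(Rational(-1, 6), Mul(Rational(1, 9), -6)), Mul(Add(11, -24), Add(Add(3, Mul(-2, 0)), 0))), 40) = Mul(Add(Add(Rational(-1, 6), Rational(-2, 3)), Mul(-13, Add(Add(3, 0), 0))), 40) = Mul(Add(Rational(-5, 6), Mul(-13, Add(3, 0))), 40) = Mul(Add(Rational(-5, 6), Mul(-13, 3)), 40) = Mul(Add(Rational(-5, 6), -39), 40) = Mul(Rational(-239, 6), 40) = Rational(-4780, 3)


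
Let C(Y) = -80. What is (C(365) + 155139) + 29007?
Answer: 184066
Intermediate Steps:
(C(365) + 155139) + 29007 = (-80 + 155139) + 29007 = 155059 + 29007 = 184066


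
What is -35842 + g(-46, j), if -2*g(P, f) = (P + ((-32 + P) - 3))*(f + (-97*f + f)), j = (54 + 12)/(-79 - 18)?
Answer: -3078529/97 ≈ -31737.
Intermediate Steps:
j = -66/97 (j = 66/(-97) = 66*(-1/97) = -66/97 ≈ -0.68041)
g(P, f) = 95*f*(-35 + 2*P)/2 (g(P, f) = -(P + ((-32 + P) - 3))*(f + (-97*f + f))/2 = -(P + (-35 + P))*(f - 96*f)/2 = -(-35 + 2*P)*(-95*f)/2 = -(-95)*f*(-35 + 2*P)/2 = 95*f*(-35 + 2*P)/2)
-35842 + g(-46, j) = -35842 + (95/2)*(-66/97)*(-35 + 2*(-46)) = -35842 + (95/2)*(-66/97)*(-35 - 92) = -35842 + (95/2)*(-66/97)*(-127) = -35842 + 398145/97 = -3078529/97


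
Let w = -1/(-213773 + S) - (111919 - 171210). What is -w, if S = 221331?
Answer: -448121377/7558 ≈ -59291.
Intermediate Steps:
w = 448121377/7558 (w = -1/(-213773 + 221331) - (111919 - 171210) = -1/7558 - 1*(-59291) = -1*1/7558 + 59291 = -1/7558 + 59291 = 448121377/7558 ≈ 59291.)
-w = -1*448121377/7558 = -448121377/7558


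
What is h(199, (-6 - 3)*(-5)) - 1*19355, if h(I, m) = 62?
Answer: -19293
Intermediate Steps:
h(199, (-6 - 3)*(-5)) - 1*19355 = 62 - 1*19355 = 62 - 19355 = -19293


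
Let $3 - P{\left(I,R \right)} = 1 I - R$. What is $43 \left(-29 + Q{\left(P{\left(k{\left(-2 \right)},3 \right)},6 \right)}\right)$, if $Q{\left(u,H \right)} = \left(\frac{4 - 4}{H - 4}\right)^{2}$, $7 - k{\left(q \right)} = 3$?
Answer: $-1247$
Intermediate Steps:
$k{\left(q \right)} = 4$ ($k{\left(q \right)} = 7 - 3 = 4$)
$P{\left(I,R \right)} = 3 + R - I$ ($P{\left(I,R \right)} = 3 - \left(1 I - R\right) = 3 - \left(I - R\right) = 3 + R - I$)
$Q{\left(u,H \right)} = 0$ ($Q{\left(u,H \right)} = \left(\frac{0}{-4 + H}\right)^{2} = 0^{2} = 0$)
$43 \left(-29 + Q{\left(P{\left(k{\left(-2 \right)},3 \right)},6 \right)}\right) = 43 \left(-29 + 0\right) = 43 \left(-29\right) = -1247$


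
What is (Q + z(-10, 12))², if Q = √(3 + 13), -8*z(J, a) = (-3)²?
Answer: 529/64 ≈ 8.2656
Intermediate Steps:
z(J, a) = -9/8 (z(J, a) = -⅛*(-3)² = -⅛*9 = -9/8)
Q = 4 (Q = √16 = 4)
(Q + z(-10, 12))² = (4 - 9/8)² = (23/8)² = 529/64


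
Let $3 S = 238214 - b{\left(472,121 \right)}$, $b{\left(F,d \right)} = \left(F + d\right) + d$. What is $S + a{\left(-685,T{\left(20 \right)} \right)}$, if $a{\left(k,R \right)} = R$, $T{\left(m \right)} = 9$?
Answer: $\frac{237527}{3} \approx 79176.0$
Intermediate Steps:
$b{\left(F,d \right)} = F + 2 d$
$S = \frac{237500}{3}$ ($S = \frac{238214 - \left(472 + 2 \cdot 121\right)}{3} = \frac{238214 - \left(472 + 242\right)}{3} = \frac{238214 - 714}{3} = \frac{1}{3} \cdot 237500 = \frac{237500}{3} \approx 79167.0$)
$S + a{\left(-685,T{\left(20 \right)} \right)} = \frac{237500}{3} + 9 = \frac{237527}{3}$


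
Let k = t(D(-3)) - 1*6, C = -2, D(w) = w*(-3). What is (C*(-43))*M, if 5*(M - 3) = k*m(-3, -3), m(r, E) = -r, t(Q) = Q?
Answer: 2064/5 ≈ 412.80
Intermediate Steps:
D(w) = -3*w
k = 3 (k = -3*(-3) - 1*6 = 9 - 6 = 3)
M = 24/5 (M = 3 + (3*(-1*(-3)))/5 = 3 + (3*3)/5 = 3 + (⅕)*9 = 3 + 9/5 = 24/5 ≈ 4.8000)
(C*(-43))*M = -2*(-43)*(24/5) = 86*(24/5) = 2064/5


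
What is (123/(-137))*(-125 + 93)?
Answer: 3936/137 ≈ 28.730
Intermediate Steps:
(123/(-137))*(-125 + 93) = (123*(-1/137))*(-32) = -123/137*(-32) = 3936/137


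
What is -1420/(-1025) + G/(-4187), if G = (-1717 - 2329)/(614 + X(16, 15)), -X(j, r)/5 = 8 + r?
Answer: 594194322/428309165 ≈ 1.3873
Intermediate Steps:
X(j, r) = -40 - 5*r (X(j, r) = -5*(8 + r) = -40 - 5*r)
G = -4046/499 (G = (-1717 - 2329)/(614 + (-40 - 5*15)) = -4046/(614 + (-40 - 75)) = -4046/(614 - 115) = -4046/499 ≈ -8.1082)
-1420/(-1025) + G/(-4187) = -1420/(-1025) - 4046/499/(-4187) = -1420*(-1/1025) - 4046/499*(-1/4187) = 284/205 + 4046/2089313 = 594194322/428309165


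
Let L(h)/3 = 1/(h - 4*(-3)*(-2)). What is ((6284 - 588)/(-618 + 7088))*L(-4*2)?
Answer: -267/3235 ≈ -0.082535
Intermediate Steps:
L(h) = 3/(-24 + h) (L(h) = 3/(h - 4*(-3)*(-2)) = 3/(h + 12*(-2)) = 3/(h - 24) = 3/(-24 + h))
((6284 - 588)/(-618 + 7088))*L(-4*2) = ((6284 - 588)/(-618 + 7088))*(3/(-24 - 4*2)) = (5696/6470)*(3/(-24 - 8)) = (5696*(1/6470))*(3/(-32)) = 2848*(3*(-1/32))/3235 = (2848/3235)*(-3/32) = -267/3235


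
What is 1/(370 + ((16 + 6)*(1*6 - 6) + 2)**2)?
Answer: 1/374 ≈ 0.0026738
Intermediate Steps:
1/(370 + ((16 + 6)*(1*6 - 6) + 2)**2) = 1/(370 + (22*(6 - 6) + 2)**2) = 1/(370 + (22*0 + 2)**2) = 1/(370 + (0 + 2)**2) = 1/(370 + 2**2) = 1/(370 + 4) = 1/374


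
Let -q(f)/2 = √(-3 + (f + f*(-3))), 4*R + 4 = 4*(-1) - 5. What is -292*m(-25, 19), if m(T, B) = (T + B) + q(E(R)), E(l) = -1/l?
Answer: 1752 + 584*I*√611/13 ≈ 1752.0 + 1110.4*I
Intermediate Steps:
R = -13/4 (R = -1 + (4*(-1) - 5)/4 = -1 + (-4 - 5)/4 = -1 + (¼)*(-9) = -1 - 9/4 = -13/4 ≈ -3.2500)
q(f) = -2*√(-3 - 2*f) (q(f) = -2*√(-3 + (f + f*(-3))) = -2*√(-3 + (f - 3*f)) = -2*√(-3 - 2*f))
m(T, B) = B + T - 2*I*√611/13 (m(T, B) = (T + B) - 2*√(-3 - (-2)/(-13/4)) = (B + T) - 2*√(-3 - (-2)*(-4)/13) = (B + T) - 2*√(-3 - 2*4/13) = (B + T) - 2*√(-3 - 8/13) = (B + T) - 2*I*√611/13 = B + T - 2*I*√611/13)
-292*m(-25, 19) = -292*(19 - 25 - 2*I*√611/13) = -292*(-6 - 2*I*√611/13) = 1752 + 584*I*√611/13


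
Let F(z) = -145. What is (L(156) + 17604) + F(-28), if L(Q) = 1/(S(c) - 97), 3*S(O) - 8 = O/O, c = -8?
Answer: 1641145/94 ≈ 17459.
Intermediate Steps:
S(O) = 3 (S(O) = 8/3 + (O/O)/3 = 8/3 + (⅓)*1 = 8/3 + ⅓ = 3)
L(Q) = -1/94 (L(Q) = 1/(3 - 97) = 1/(-94) = -1/94)
(L(156) + 17604) + F(-28) = (-1/94 + 17604) - 145 = 1654775/94 - 145 = 1641145/94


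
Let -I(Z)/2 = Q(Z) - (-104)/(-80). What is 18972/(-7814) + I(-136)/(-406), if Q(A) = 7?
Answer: -19033881/7931210 ≈ -2.3999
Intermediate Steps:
I(Z) = -57/5 (I(Z) = -2*(7 - (-104)/(-80)) = -2*(7 - (-104)*(-1)/80) = -2*(7 - 1*13/10) = -2*(7 - 13/10) = -2*57/10 = -57/5)
18972/(-7814) + I(-136)/(-406) = 18972/(-7814) - 57/5/(-406) = 18972*(-1/7814) - 57/5*(-1/406) = -9486/3907 + 57/2030 = -19033881/7931210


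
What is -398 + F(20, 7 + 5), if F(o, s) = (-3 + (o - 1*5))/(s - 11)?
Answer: -386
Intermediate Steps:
F(o, s) = (-8 + o)/(-11 + s) (F(o, s) = (-3 + (o - 5))/(-11 + s) = (-3 + (-5 + o))/(-11 + s) = (-8 + o)/(-11 + s))
-398 + F(20, 7 + 5) = -398 + (-8 + 20)/(-11 + (7 + 5)) = -398 + 12/(-11 + 12) = -398 + 12/1 = -398 + 1*12 = -398 + 12 = -386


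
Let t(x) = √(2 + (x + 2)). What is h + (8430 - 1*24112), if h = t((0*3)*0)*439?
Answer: -14804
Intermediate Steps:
t(x) = √(4 + x) (t(x) = √(2 + (2 + x)) = √(4 + x))
h = 878 (h = √(4 + (0*3)*0)*439 = √(4 + 0*0)*439 = √(4 + 0)*439 = √4*439 = 2*439 = 878)
h + (8430 - 1*24112) = 878 + (8430 - 1*24112) = 878 + (8430 - 24112) = 878 - 15682 = -14804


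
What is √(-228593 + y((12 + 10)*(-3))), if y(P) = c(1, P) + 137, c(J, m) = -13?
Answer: I*√228469 ≈ 477.98*I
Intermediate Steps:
y(P) = 124 (y(P) = -13 + 137 = 124)
√(-228593 + y((12 + 10)*(-3))) = √(-228593 + 124) = √(-228469) = I*√228469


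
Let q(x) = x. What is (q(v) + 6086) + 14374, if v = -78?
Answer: 20382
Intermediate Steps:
(q(v) + 6086) + 14374 = (-78 + 6086) + 14374 = 6008 + 14374 = 20382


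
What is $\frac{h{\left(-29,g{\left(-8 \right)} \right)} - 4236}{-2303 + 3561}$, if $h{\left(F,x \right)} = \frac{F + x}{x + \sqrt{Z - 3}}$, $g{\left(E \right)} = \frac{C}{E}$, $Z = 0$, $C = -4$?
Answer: $\frac{3 \left(- 2824 \sqrt{3} + 1431 i\right)}{1258 \left(- i + 2 \sqrt{3}\right)} \approx -3.3707 + 0.012074 i$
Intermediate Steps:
$g{\left(E \right)} = - \frac{4}{E}$
$h{\left(F,x \right)} = \frac{F + x}{x + i \sqrt{3}}$ ($h{\left(F,x \right)} = \frac{F + x}{x + \sqrt{0 - 3}} = \frac{F + x}{x + \sqrt{-3}} = \frac{F + x}{x + i \sqrt{3}}$)
$\frac{h{\left(-29,g{\left(-8 \right)} \right)} - 4236}{-2303 + 3561} = \frac{\frac{-29 - \frac{4}{-8}}{- \frac{4}{-8} + i \sqrt{3}} - 4236}{-2303 + 3561} = \frac{\frac{-29 - - \frac{1}{2}}{\left(-4\right) \left(- \frac{1}{8}\right) + i \sqrt{3}} - 4236}{1258} = \left(\frac{-29 + \frac{1}{2}}{\frac{1}{2} + i \sqrt{3}} - 4236\right) \frac{1}{1258} = \left(\frac{1}{\frac{1}{2} + i \sqrt{3}} \left(- \frac{57}{2}\right) - 4236\right) \frac{1}{1258} = \left(- \frac{57}{2 \left(\frac{1}{2} + i \sqrt{3}\right)} - 4236\right) \frac{1}{1258} = \left(-4236 - \frac{57}{2 \left(\frac{1}{2} + i \sqrt{3}\right)}\right) \frac{1}{1258} = - \frac{2118}{629} - \frac{57}{2516 \left(\frac{1}{2} + i \sqrt{3}\right)}$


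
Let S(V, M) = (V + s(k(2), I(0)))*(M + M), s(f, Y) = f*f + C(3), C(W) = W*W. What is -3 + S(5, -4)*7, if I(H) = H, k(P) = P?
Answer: -1011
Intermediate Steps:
C(W) = W²
s(f, Y) = 9 + f² (s(f, Y) = f*f + 3² = f² + 9 = 9 + f²)
S(V, M) = 2*M*(13 + V) (S(V, M) = (V + (9 + 2²))*(M + M) = (V + (9 + 4))*(2*M) = (V + 13)*(2*M) = (13 + V)*(2*M) = 2*M*(13 + V))
-3 + S(5, -4)*7 = -3 + (2*(-4)*(13 + 5))*7 = -3 + (2*(-4)*18)*7 = -3 - 144*7 = -3 - 1008 = -1011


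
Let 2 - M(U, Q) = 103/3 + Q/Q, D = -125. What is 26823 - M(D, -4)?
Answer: 80569/3 ≈ 26856.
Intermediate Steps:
M(U, Q) = -100/3 (M(U, Q) = 2 - (103/3 + Q/Q) = 2 - (103*(⅓) + 1) = 2 - (103/3 + 1) = 2 - 1*106/3 = 2 - 106/3 = -100/3)
26823 - M(D, -4) = 26823 - 1*(-100/3) = 26823 + 100/3 = 80569/3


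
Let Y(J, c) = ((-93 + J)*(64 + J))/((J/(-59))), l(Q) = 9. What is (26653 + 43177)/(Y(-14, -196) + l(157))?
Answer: -244405/78881 ≈ -3.0984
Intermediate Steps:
Y(J, c) = -59*(-93 + J)*(64 + J)/J (Y(J, c) = ((-93 + J)*(64 + J))/((J*(-1/59))) = ((-93 + J)*(64 + J))/((-J/59)) = ((-93 + J)*(64 + J))*(-59/J) = -59*(-93 + J)*(64 + J)/J)
(26653 + 43177)/(Y(-14, -196) + l(157)) = (26653 + 43177)/((1711 - 59*(-14) + 351168/(-14)) + 9) = 69830/((1711 + 826 + 351168*(-1/14)) + 9) = 69830/((1711 + 826 - 175584/7) + 9) = 69830/(-157825/7 + 9) = 69830/(-157762/7) = 69830*(-7/157762) = -244405/78881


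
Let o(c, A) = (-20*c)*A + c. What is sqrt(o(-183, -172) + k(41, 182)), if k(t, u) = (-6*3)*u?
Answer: 3*I*sqrt(70331) ≈ 795.6*I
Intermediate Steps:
k(t, u) = -18*u
o(c, A) = c - 20*A*c (o(c, A) = -20*A*c + c = c - 20*A*c)
sqrt(o(-183, -172) + k(41, 182)) = sqrt(-183*(1 - 20*(-172)) - 18*182) = sqrt(-183*(1 + 3440) - 3276) = sqrt(-183*3441 - 3276) = sqrt(-629703 - 3276) = sqrt(-632979) = 3*I*sqrt(70331)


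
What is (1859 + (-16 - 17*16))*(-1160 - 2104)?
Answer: -5127744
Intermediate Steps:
(1859 + (-16 - 17*16))*(-1160 - 2104) = (1859 + (-16 - 272))*(-3264) = (1859 - 288)*(-3264) = 1571*(-3264) = -5127744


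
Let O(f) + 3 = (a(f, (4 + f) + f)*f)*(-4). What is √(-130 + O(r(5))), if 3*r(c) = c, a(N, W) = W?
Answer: I*√1637/3 ≈ 13.487*I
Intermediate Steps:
r(c) = c/3
O(f) = -3 - 4*f*(4 + 2*f) (O(f) = -3 + (((4 + f) + f)*f)*(-4) = -3 + ((4 + 2*f)*f)*(-4) = -3 + (f*(4 + 2*f))*(-4) = -3 - 4*f*(4 + 2*f))
√(-130 + O(r(5))) = √(-130 + (-3 - 8*(⅓)*5*(2 + (⅓)*5))) = √(-130 + (-3 - 8*5/3*(2 + 5/3))) = √(-130 + (-3 - 8*5/3*11/3)) = √(-130 + (-3 - 440/9)) = √(-130 - 467/9) = √(-1637/9) = I*√1637/3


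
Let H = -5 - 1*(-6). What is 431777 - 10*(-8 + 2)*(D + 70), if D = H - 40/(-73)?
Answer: 31833101/73 ≈ 4.3607e+5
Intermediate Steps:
H = 1 (H = -5 + 6 = 1)
D = 113/73 (D = 1 - 40/(-73) = 1 - 40*(-1)/73 = 1 - 1*(-40/73) = 1 + 40/73 = 113/73 ≈ 1.5479)
431777 - 10*(-8 + 2)*(D + 70) = 431777 - 10*(-8 + 2)*(113/73 + 70) = 431777 - 10*(-6)*5223/73 = 431777 - (-60)*5223/73 = 431777 - 1*(-313380/73) = 431777 + 313380/73 = 31833101/73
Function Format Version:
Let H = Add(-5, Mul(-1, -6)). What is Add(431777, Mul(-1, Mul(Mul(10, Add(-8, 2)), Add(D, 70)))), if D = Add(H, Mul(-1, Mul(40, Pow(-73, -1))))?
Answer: Rational(31833101, 73) ≈ 4.3607e+5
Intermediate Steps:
H = 1 (H = Add(-5, 6) = 1)
D = Rational(113, 73) (D = Add(1, Mul(-1, Mul(40, Pow(-73, -1)))) = Add(1, Mul(-1, Mul(40, Rational(-1, 73)))) = Add(1, Mul(-1, Rational(-40, 73))) = Add(1, Rational(40, 73)) = Rational(113, 73) ≈ 1.5479)
Add(431777, Mul(-1, Mul(Mul(10, Add(-8, 2)), Add(D, 70)))) = Add(431777, Mul(-1, Mul(Mul(10, Add(-8, 2)), Add(Rational(113, 73), 70)))) = Add(431777, Mul(-1, Mul(Mul(10, -6), Rational(5223, 73)))) = Add(431777, Mul(-1, Mul(-60, Rational(5223, 73)))) = Add(431777, Mul(-1, Rational(-313380, 73))) = Add(431777, Rational(313380, 73)) = Rational(31833101, 73)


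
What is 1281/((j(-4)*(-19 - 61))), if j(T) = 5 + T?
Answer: -1281/80 ≈ -16.013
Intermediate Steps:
1281/((j(-4)*(-19 - 61))) = 1281/(((5 - 4)*(-19 - 61))) = 1281/((1*(-80))) = 1281/(-80) = 1281*(-1/80) = -1281/80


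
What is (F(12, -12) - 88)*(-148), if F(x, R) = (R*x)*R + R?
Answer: -240944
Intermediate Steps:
F(x, R) = R + x*R² (F(x, R) = x*R² + R = R + x*R²)
(F(12, -12) - 88)*(-148) = (-12*(1 - 12*12) - 88)*(-148) = (-12*(1 - 144) - 88)*(-148) = (-12*(-143) - 88)*(-148) = (1716 - 88)*(-148) = 1628*(-148) = -240944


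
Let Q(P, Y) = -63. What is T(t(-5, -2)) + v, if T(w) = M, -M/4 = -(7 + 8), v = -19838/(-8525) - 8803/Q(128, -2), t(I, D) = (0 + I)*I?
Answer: 108519869/537075 ≈ 202.06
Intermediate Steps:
t(I, D) = I² (t(I, D) = I*I = I²)
v = 76295369/537075 (v = -19838/(-8525) - 8803/(-63) = -19838*(-1/8525) - 8803*(-1/63) = 19838/8525 + 8803/63 = 76295369/537075 ≈ 142.06)
M = 60 (M = -(-4)*(7 + 8) = -(-4)*15 = -4*(-15) = 60)
T(w) = 60
T(t(-5, -2)) + v = 60 + 76295369/537075 = 108519869/537075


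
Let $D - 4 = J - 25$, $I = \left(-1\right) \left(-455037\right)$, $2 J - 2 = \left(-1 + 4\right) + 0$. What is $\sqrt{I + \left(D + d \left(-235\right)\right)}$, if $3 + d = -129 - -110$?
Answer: $\frac{\sqrt{1840754}}{2} \approx 678.37$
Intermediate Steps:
$J = \frac{5}{2}$ ($J = 1 + \frac{\left(-1 + 4\right) + 0}{2} = 1 + \frac{3 + 0}{2} = 1 + \frac{1}{2} \cdot 3 = 1 + \frac{3}{2} = \frac{5}{2} \approx 2.5$)
$I = 455037$
$d = -22$ ($d = -3 - 19 = -22$)
$D = - \frac{37}{2}$ ($D = 4 + \left(\frac{5}{2} - 25\right) = 4 - \frac{45}{2} = - \frac{37}{2} \approx -18.5$)
$\sqrt{I + \left(D + d \left(-235\right)\right)} = \sqrt{455037 - - \frac{10303}{2}} = \sqrt{455037 + \left(- \frac{37}{2} + 5170\right)} = \sqrt{455037 + \frac{10303}{2}} = \sqrt{\frac{920377}{2}} = \frac{\sqrt{1840754}}{2}$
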